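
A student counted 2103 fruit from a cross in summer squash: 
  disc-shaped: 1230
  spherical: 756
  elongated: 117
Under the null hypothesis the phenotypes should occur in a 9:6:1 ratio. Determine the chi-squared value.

Expected counts for N = 2103 under a 9:6:1 ratio (total parts = 16):
  disc-shaped: 2103 × 9/16 = 1182.9375
  spherical: 2103 × 6/16 = 788.625
  elongated: 2103 × 1/16 = 131.4375
χ² = Σ (O − E)² / E
  disc-shaped: (1230 − 1182.9375)² / 1182.9375 = 1.8724
  spherical: (756 − 788.625)² / 788.625 = 1.3497
  elongated: (117 − 131.4375)² / 131.4375 = 1.5859
χ² = 1.8724 + 1.3497 + 1.5859 = 4.808

4.808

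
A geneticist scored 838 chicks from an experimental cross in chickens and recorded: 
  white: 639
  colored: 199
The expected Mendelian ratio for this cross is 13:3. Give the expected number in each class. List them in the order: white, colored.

680.875, 157.125

Under the 13:3 hypothesis (Σ ratio = 16, N = 838):
  white: 838 × 13/16 = 680.875
  colored: 838 × 3/16 = 157.125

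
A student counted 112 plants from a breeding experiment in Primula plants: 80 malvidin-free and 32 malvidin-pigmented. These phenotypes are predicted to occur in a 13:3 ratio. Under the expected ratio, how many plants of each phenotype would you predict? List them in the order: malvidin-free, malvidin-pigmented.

91, 21

Total ratio parts = 16. Expected numbers out of 112:
  malvidin-free: 112 × 13/16 = 91
  malvidin-pigmented: 112 × 3/16 = 21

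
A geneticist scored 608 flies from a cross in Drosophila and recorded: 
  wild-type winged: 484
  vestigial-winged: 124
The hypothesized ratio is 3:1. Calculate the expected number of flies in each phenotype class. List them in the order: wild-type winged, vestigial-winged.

456, 152

Total ratio parts = 4. Expected numbers out of 608:
  wild-type winged: 608 × 3/4 = 456
  vestigial-winged: 608 × 1/4 = 152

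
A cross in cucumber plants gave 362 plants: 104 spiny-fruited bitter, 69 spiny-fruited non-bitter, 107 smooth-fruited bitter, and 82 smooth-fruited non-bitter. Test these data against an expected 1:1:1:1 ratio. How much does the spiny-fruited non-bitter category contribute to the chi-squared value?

5.108

Total ratio parts = 4. Expected numbers out of 362:
  spiny-fruited bitter: 362 × 1/4 = 90.5
  spiny-fruited non-bitter: 362 × 1/4 = 90.5
  smooth-fruited bitter: 362 × 1/4 = 90.5
  smooth-fruited non-bitter: 362 × 1/4 = 90.5
Contribution of spiny-fruited non-bitter: (69 − 90.5)² / 90.5 = 5.1077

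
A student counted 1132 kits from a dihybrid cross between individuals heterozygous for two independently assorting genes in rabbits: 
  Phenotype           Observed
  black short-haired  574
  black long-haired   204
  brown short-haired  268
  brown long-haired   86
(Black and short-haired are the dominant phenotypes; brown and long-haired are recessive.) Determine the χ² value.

A dihybrid F₂ with independent assortment and complete dominance at both loci gives a 9:3:3:1 phenotypic ratio.
The 9:3:3:1 ratio has 16 parts, so with N = 1132 the expected counts are:
  black short-haired: 1132 × 9/16 = 636.75
  black long-haired: 1132 × 3/16 = 212.25
  brown short-haired: 1132 × 3/16 = 212.25
  brown long-haired: 1132 × 1/16 = 70.75
χ² = Σ (O − E)² / E
  black short-haired: (574 − 636.75)² / 636.75 = 6.1838
  black long-haired: (204 − 212.25)² / 212.25 = 0.3207
  brown short-haired: (268 − 212.25)² / 212.25 = 14.6434
  brown long-haired: (86 − 70.75)² / 70.75 = 3.2871
χ² = 6.1838 + 0.3207 + 14.6434 + 3.2871 = 24.435

24.435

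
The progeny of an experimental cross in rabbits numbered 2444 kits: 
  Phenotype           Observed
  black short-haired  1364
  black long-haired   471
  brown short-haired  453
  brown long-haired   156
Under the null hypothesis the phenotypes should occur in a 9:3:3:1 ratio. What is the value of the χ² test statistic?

0.568

The 9:3:3:1 ratio has 16 parts, so with N = 2444 the expected counts are:
  black short-haired: 2444 × 9/16 = 1374.75
  black long-haired: 2444 × 3/16 = 458.25
  brown short-haired: 2444 × 3/16 = 458.25
  brown long-haired: 2444 × 1/16 = 152.75
χ² = Σ (O − E)² / E
  black short-haired: (1364 − 1374.75)² / 1374.75 = 0.0841
  black long-haired: (471 − 458.25)² / 458.25 = 0.3547
  brown short-haired: (453 − 458.25)² / 458.25 = 0.0601
  brown long-haired: (156 − 152.75)² / 152.75 = 0.0691
χ² = 0.0841 + 0.3547 + 0.0601 + 0.0691 = 0.568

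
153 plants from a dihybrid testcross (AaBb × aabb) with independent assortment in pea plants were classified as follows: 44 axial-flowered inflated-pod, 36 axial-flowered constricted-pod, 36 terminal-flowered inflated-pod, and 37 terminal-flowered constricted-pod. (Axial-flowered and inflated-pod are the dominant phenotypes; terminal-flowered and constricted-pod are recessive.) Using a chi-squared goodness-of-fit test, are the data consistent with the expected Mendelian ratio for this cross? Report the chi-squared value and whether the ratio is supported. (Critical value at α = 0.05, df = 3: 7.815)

A dihybrid testcross with independent assortment gives a 1:1:1:1 ratio.
Under the 1:1:1:1 hypothesis (Σ ratio = 4, N = 153):
  axial-flowered inflated-pod: 153 × 1/4 = 38.25
  axial-flowered constricted-pod: 153 × 1/4 = 38.25
  terminal-flowered inflated-pod: 153 × 1/4 = 38.25
  terminal-flowered constricted-pod: 153 × 1/4 = 38.25
χ² = Σ (O − E)² / E
  axial-flowered inflated-pod: (44 − 38.25)² / 38.25 = 0.8644
  axial-flowered constricted-pod: (36 − 38.25)² / 38.25 = 0.1324
  terminal-flowered inflated-pod: (36 − 38.25)² / 38.25 = 0.1324
  terminal-flowered constricted-pod: (37 − 38.25)² / 38.25 = 0.0408
χ² = 0.8644 + 0.1324 + 0.1324 + 0.0408 = 1.170
Degrees of freedom = 4 − 1 = 3; critical value at α = 0.05 is 7.815.
Since 1.170 < 7.815, we fail to reject the null hypothesis — the data are consistent with the 1:1:1:1 ratio.

1.170; consistent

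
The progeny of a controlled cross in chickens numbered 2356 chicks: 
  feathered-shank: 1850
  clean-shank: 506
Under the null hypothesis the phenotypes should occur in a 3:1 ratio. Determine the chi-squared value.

The 3:1 ratio has 4 parts, so with N = 2356 the expected counts are:
  feathered-shank: 2356 × 3/4 = 1767
  clean-shank: 2356 × 1/4 = 589
χ² = Σ (O − E)² / E
  feathered-shank: (1850 − 1767)² / 1767 = 3.8987
  clean-shank: (506 − 589)² / 589 = 11.6961
χ² = 3.8987 + 11.6961 = 15.5948 ≈ 15.595

15.595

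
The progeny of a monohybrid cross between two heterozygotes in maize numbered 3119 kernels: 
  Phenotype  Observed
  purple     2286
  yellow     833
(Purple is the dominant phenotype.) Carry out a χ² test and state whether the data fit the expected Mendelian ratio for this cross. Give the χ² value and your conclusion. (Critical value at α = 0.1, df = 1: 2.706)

For a monohybrid cross between heterozygotes with complete dominance, the expected phenotypic ratio is 3:1.
Expected counts for N = 3119 under a 3:1 ratio (total parts = 4):
  purple: 3119 × 3/4 = 2339.25
  yellow: 3119 × 1/4 = 779.75
χ² = Σ (O − E)² / E
  purple: (2286 − 2339.25)² / 2339.25 = 1.2122
  yellow: (833 − 779.75)² / 779.75 = 3.6365
χ² = 1.2122 + 3.6365 = 4.8487 ≈ 4.849
Degrees of freedom = 2 − 1 = 1; critical value at α = 0.1 is 2.706.
Since 4.849 > 2.706, we reject the null hypothesis — the data do not fit the 3:1 ratio.

4.849; not consistent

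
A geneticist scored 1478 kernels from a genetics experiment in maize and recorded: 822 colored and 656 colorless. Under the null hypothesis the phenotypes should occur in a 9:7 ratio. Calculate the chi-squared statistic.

0.242

Under the 9:7 hypothesis (Σ ratio = 16, N = 1478):
  colored: 1478 × 9/16 = 831.375
  colorless: 1478 × 7/16 = 646.625
χ² = Σ (O − E)² / E
  colored: (822 − 831.375)² / 831.375 = 0.1057
  colorless: (656 − 646.625)² / 646.625 = 0.1359
χ² = 0.1057 + 0.1359 = 0.2416 ≈ 0.242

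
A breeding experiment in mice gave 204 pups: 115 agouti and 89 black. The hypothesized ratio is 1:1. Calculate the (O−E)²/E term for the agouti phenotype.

Expected counts for N = 204 under a 1:1 ratio (total parts = 2):
  agouti: 204 × 1/2 = 102
  black: 204 × 1/2 = 102
Contribution of agouti: (115 − 102)² / 102 = 1.6569

1.657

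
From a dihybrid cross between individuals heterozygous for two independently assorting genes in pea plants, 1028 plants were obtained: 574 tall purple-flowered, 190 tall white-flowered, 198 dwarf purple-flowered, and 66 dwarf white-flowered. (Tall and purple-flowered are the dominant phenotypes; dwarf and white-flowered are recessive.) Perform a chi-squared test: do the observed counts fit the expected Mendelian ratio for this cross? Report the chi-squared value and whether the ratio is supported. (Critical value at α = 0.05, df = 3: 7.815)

A dihybrid F₂ with independent assortment and complete dominance at both loci gives a 9:3:3:1 phenotypic ratio.
Under the 9:3:3:1 hypothesis (Σ ratio = 16, N = 1028):
  tall purple-flowered: 1028 × 9/16 = 578.25
  tall white-flowered: 1028 × 3/16 = 192.75
  dwarf purple-flowered: 1028 × 3/16 = 192.75
  dwarf white-flowered: 1028 × 1/16 = 64.25
χ² = Σ (O − E)² / E
  tall purple-flowered: (574 − 578.25)² / 578.25 = 0.0312
  tall white-flowered: (190 − 192.75)² / 192.75 = 0.0392
  dwarf purple-flowered: (198 − 192.75)² / 192.75 = 0.1430
  dwarf white-flowered: (66 − 64.25)² / 64.25 = 0.0477
χ² = 0.0312 + 0.0392 + 0.1430 + 0.0477 = 0.2611 ≈ 0.261
Degrees of freedom = 4 − 1 = 3; critical value at α = 0.05 is 7.815.
Since 0.261 < 7.815, we fail to reject the null hypothesis — the data are consistent with the 9:3:3:1 ratio.

0.261; consistent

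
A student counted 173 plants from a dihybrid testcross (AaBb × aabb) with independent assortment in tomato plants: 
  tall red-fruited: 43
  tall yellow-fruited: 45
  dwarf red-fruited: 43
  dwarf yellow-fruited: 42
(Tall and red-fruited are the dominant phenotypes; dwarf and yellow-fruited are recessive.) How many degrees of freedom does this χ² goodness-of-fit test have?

3

A dihybrid testcross with independent assortment gives a 1:1:1:1 ratio.
A goodness-of-fit test with 4 phenotype classes has df = 4 − 1 = 3.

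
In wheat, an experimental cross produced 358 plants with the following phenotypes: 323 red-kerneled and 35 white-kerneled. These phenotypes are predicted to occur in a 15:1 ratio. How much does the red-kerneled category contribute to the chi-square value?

0.475

Under the 15:1 hypothesis (Σ ratio = 16, N = 358):
  red-kerneled: 358 × 15/16 = 335.625
  white-kerneled: 358 × 1/16 = 22.375
Contribution of red-kerneled: (323 − 335.625)² / 335.625 = 0.4749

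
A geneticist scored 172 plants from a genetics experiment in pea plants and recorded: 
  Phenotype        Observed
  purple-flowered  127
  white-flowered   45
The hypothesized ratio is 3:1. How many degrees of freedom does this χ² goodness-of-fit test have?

A goodness-of-fit test with 2 phenotype classes has df = 2 − 1 = 1.

1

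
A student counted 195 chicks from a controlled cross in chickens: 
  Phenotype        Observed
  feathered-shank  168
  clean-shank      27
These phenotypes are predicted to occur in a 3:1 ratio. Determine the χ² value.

Under the 3:1 hypothesis (Σ ratio = 4, N = 195):
  feathered-shank: 195 × 3/4 = 146.25
  clean-shank: 195 × 1/4 = 48.75
χ² = Σ (O − E)² / E
  feathered-shank: (168 − 146.25)² / 146.25 = 3.2346
  clean-shank: (27 − 48.75)² / 48.75 = 9.7038
χ² = 3.2346 + 9.7038 = 12.9384 ≈ 12.938

12.938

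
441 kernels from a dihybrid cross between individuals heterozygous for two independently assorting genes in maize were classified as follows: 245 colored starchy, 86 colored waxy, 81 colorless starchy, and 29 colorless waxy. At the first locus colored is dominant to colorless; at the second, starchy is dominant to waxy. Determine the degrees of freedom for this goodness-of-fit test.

A dihybrid F₂ with independent assortment and complete dominance at both loci gives a 9:3:3:1 phenotypic ratio.
A goodness-of-fit test with 4 phenotype classes has df = 4 − 1 = 3.

3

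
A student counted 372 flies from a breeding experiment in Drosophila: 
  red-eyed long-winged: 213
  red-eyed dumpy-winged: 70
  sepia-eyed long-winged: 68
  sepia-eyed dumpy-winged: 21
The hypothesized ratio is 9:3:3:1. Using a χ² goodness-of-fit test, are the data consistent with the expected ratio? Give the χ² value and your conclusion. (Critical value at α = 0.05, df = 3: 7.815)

Under the 9:3:3:1 hypothesis (Σ ratio = 16, N = 372):
  red-eyed long-winged: 372 × 9/16 = 209.25
  red-eyed dumpy-winged: 372 × 3/16 = 69.75
  sepia-eyed long-winged: 372 × 3/16 = 69.75
  sepia-eyed dumpy-winged: 372 × 1/16 = 23.25
χ² = Σ (O − E)² / E
  red-eyed long-winged: (213 − 209.25)² / 209.25 = 0.0672
  red-eyed dumpy-winged: (70 − 69.75)² / 69.75 = 0.0009
  sepia-eyed long-winged: (68 − 69.75)² / 69.75 = 0.0439
  sepia-eyed dumpy-winged: (21 − 23.25)² / 23.25 = 0.2177
χ² = 0.0672 + 0.0009 + 0.0439 + 0.2177 = 0.3297 ≈ 0.330
Degrees of freedom = 4 − 1 = 3; critical value at α = 0.05 is 7.815.
Since 0.330 < 7.815, we fail to reject the null hypothesis — the data are consistent with the 9:3:3:1 ratio.

0.330; consistent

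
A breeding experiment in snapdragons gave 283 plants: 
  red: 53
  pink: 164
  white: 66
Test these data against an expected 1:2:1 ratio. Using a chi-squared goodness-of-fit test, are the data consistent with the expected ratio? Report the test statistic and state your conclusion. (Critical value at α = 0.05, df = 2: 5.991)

8.350; not consistent

Expected counts for N = 283 under a 1:2:1 ratio (total parts = 4):
  red: 283 × 1/4 = 70.75
  pink: 283 × 2/4 = 141.5
  white: 283 × 1/4 = 70.75
χ² = Σ (O − E)² / E
  red: (53 − 70.75)² / 70.75 = 4.4532
  pink: (164 − 141.5)² / 141.5 = 3.5777
  white: (66 − 70.75)² / 70.75 = 0.3189
χ² = 4.4532 + 3.5777 + 0.3189 = 8.3498 ≈ 8.350
Degrees of freedom = 3 − 1 = 2; critical value at α = 0.05 is 5.991.
Since 8.350 > 5.991, we reject the null hypothesis — the data do not fit the 1:2:1 ratio.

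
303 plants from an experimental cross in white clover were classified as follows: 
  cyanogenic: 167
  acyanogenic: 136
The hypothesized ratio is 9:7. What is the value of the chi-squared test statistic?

Under the 9:7 hypothesis (Σ ratio = 16, N = 303):
  cyanogenic: 303 × 9/16 = 170.4375
  acyanogenic: 303 × 7/16 = 132.5625
χ² = Σ (O − E)² / E
  cyanogenic: (167 − 170.4375)² / 170.4375 = 0.0693
  acyanogenic: (136 − 132.5625)² / 132.5625 = 0.0891
χ² = 0.0693 + 0.0891 = 0.1584 ≈ 0.158

0.158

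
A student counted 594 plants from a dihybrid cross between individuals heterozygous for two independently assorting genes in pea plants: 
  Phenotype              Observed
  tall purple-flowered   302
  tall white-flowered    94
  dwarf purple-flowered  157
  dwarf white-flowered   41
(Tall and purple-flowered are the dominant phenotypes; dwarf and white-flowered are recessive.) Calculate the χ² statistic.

24.894

A dihybrid F₂ with independent assortment and complete dominance at both loci gives a 9:3:3:1 phenotypic ratio.
The 9:3:3:1 ratio has 16 parts, so with N = 594 the expected counts are:
  tall purple-flowered: 594 × 9/16 = 334.125
  tall white-flowered: 594 × 3/16 = 111.375
  dwarf purple-flowered: 594 × 3/16 = 111.375
  dwarf white-flowered: 594 × 1/16 = 37.125
χ² = Σ (O − E)² / E
  tall purple-flowered: (302 − 334.125)² / 334.125 = 3.0887
  tall white-flowered: (94 − 111.375)² / 111.375 = 2.7106
  dwarf purple-flowered: (157 − 111.375)² / 111.375 = 18.6904
  dwarf white-flowered: (41 − 37.125)² / 37.125 = 0.4045
χ² = 3.0887 + 2.7106 + 18.6904 + 0.4045 = 24.8942 ≈ 24.894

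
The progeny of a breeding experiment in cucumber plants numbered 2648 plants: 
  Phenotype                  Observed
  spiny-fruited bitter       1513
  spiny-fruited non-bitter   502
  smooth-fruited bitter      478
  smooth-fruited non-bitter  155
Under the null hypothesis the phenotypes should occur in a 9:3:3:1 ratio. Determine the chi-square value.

1.787

The 9:3:3:1 ratio has 16 parts, so with N = 2648 the expected counts are:
  spiny-fruited bitter: 2648 × 9/16 = 1489.5
  spiny-fruited non-bitter: 2648 × 3/16 = 496.5
  smooth-fruited bitter: 2648 × 3/16 = 496.5
  smooth-fruited non-bitter: 2648 × 1/16 = 165.5
χ² = Σ (O − E)² / E
  spiny-fruited bitter: (1513 − 1489.5)² / 1489.5 = 0.3708
  spiny-fruited non-bitter: (502 − 496.5)² / 496.5 = 0.0609
  smooth-fruited bitter: (478 − 496.5)² / 496.5 = 0.6893
  smooth-fruited non-bitter: (155 − 165.5)² / 165.5 = 0.6662
χ² = 0.3708 + 0.0609 + 0.6893 + 0.6662 = 1.7872 ≈ 1.787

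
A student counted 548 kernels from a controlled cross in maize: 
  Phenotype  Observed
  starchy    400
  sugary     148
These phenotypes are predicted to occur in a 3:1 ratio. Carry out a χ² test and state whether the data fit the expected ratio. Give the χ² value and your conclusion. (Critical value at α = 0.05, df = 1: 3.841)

The 3:1 ratio has 4 parts, so with N = 548 the expected counts are:
  starchy: 548 × 3/4 = 411
  sugary: 548 × 1/4 = 137
χ² = Σ (O − E)² / E
  starchy: (400 − 411)² / 411 = 0.2944
  sugary: (148 − 137)² / 137 = 0.8832
χ² = 0.2944 + 0.8832 = 1.1776 ≈ 1.178
Degrees of freedom = 2 − 1 = 1; critical value at α = 0.05 is 3.841.
Since 1.178 < 3.841, we fail to reject the null hypothesis — the data are consistent with the 3:1 ratio.

1.178; consistent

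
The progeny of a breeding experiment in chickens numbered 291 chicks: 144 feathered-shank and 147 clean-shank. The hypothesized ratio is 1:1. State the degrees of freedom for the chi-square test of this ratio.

A goodness-of-fit test with 2 phenotype classes has df = 2 − 1 = 1.

1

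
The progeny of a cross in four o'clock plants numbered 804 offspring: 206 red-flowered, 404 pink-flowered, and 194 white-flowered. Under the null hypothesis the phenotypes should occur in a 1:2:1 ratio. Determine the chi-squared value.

Under the 1:2:1 hypothesis (Σ ratio = 4, N = 804):
  red-flowered: 804 × 1/4 = 201
  pink-flowered: 804 × 2/4 = 402
  white-flowered: 804 × 1/4 = 201
χ² = Σ (O − E)² / E
  red-flowered: (206 − 201)² / 201 = 0.1244
  pink-flowered: (404 − 402)² / 402 = 0.0100
  white-flowered: (194 − 201)² / 201 = 0.2438
χ² = 0.1244 + 0.0100 + 0.2438 = 0.3782 ≈ 0.378

0.378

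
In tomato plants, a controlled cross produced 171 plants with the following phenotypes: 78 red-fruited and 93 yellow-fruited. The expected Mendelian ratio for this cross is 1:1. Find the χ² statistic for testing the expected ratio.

1.316

Total ratio parts = 2. Expected numbers out of 171:
  red-fruited: 171 × 1/2 = 85.5
  yellow-fruited: 171 × 1/2 = 85.5
χ² = Σ (O − E)² / E
  red-fruited: (78 − 85.5)² / 85.5 = 0.6579
  yellow-fruited: (93 − 85.5)² / 85.5 = 0.6579
χ² = 0.6579 + 0.6579 = 1.3158 ≈ 1.316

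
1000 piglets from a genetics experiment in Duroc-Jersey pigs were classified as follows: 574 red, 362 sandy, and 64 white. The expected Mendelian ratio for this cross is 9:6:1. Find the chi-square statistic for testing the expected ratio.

The 9:6:1 ratio has 16 parts, so with N = 1000 the expected counts are:
  red: 1000 × 9/16 = 562.5
  sandy: 1000 × 6/16 = 375
  white: 1000 × 1/16 = 62.5
χ² = Σ (O − E)² / E
  red: (574 − 562.5)² / 562.5 = 0.2351
  sandy: (362 − 375)² / 375 = 0.4507
  white: (64 − 62.5)² / 62.5 = 0.0360
χ² = 0.2351 + 0.4507 + 0.0360 = 0.7218 ≈ 0.722

0.722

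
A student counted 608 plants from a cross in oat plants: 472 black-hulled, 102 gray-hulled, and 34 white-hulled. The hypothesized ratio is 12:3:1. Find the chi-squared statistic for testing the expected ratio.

2.246

The 12:3:1 ratio has 16 parts, so with N = 608 the expected counts are:
  black-hulled: 608 × 12/16 = 456
  gray-hulled: 608 × 3/16 = 114
  white-hulled: 608 × 1/16 = 38
χ² = Σ (O − E)² / E
  black-hulled: (472 − 456)² / 456 = 0.5614
  gray-hulled: (102 − 114)² / 114 = 1.2632
  white-hulled: (34 − 38)² / 38 = 0.4211
χ² = 0.5614 + 1.2632 + 0.4211 = 2.2457 ≈ 2.246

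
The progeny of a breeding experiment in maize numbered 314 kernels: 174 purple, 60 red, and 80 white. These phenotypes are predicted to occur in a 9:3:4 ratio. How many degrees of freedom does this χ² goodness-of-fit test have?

2

A goodness-of-fit test with 3 phenotype classes has df = 3 − 1 = 2.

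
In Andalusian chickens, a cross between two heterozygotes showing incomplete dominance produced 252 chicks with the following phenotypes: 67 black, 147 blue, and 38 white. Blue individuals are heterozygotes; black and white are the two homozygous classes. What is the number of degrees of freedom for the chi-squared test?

With incomplete dominance, a heterozygote × heterozygote cross gives a 1:2:1 phenotypic ratio.
A goodness-of-fit test with 3 phenotype classes has df = 3 − 1 = 2.

2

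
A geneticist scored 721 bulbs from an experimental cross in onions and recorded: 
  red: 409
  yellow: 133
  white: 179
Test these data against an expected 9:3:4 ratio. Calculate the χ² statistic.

Under the 9:3:4 hypothesis (Σ ratio = 16, N = 721):
  red: 721 × 9/16 = 405.5625
  yellow: 721 × 3/16 = 135.1875
  white: 721 × 4/16 = 180.25
χ² = Σ (O − E)² / E
  red: (409 − 405.5625)² / 405.5625 = 0.0291
  yellow: (133 − 135.1875)² / 135.1875 = 0.0354
  white: (179 − 180.25)² / 180.25 = 0.0087
χ² = 0.0291 + 0.0354 + 0.0087 = 0.0732 ≈ 0.073

0.073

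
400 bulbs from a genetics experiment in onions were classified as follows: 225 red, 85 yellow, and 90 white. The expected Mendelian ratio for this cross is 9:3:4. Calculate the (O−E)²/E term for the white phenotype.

1.000

Under the 9:3:4 hypothesis (Σ ratio = 16, N = 400):
  red: 400 × 9/16 = 225
  yellow: 400 × 3/16 = 75
  white: 400 × 4/16 = 100
Contribution of white: (90 − 100)² / 100 = 1.0000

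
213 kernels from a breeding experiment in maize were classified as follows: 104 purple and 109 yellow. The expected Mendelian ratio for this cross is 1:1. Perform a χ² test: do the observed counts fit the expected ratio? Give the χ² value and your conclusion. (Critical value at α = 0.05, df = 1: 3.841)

0.117; consistent

The 1:1 ratio has 2 parts, so with N = 213 the expected counts are:
  purple: 213 × 1/2 = 106.5
  yellow: 213 × 1/2 = 106.5
χ² = Σ (O − E)² / E
  purple: (104 − 106.5)² / 106.5 = 0.0587
  yellow: (109 − 106.5)² / 106.5 = 0.0587
χ² = 0.0587 + 0.0587 = 0.1174 ≈ 0.117
Degrees of freedom = 2 − 1 = 1; critical value at α = 0.05 is 3.841.
Since 0.117 < 3.841, we fail to reject the null hypothesis — the data are consistent with the 1:1 ratio.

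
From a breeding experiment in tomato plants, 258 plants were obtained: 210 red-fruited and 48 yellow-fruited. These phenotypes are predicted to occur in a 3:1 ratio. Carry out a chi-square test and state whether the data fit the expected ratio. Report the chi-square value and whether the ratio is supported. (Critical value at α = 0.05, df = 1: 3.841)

5.628; not consistent

Total ratio parts = 4. Expected numbers out of 258:
  red-fruited: 258 × 3/4 = 193.5
  yellow-fruited: 258 × 1/4 = 64.5
χ² = Σ (O − E)² / E
  red-fruited: (210 − 193.5)² / 193.5 = 1.4070
  yellow-fruited: (48 − 64.5)² / 64.5 = 4.2209
χ² = 1.4070 + 4.2209 = 5.6279 ≈ 5.628
Degrees of freedom = 2 − 1 = 1; critical value at α = 0.05 is 3.841.
Since 5.628 > 3.841, we reject the null hypothesis — the data do not fit the 3:1 ratio.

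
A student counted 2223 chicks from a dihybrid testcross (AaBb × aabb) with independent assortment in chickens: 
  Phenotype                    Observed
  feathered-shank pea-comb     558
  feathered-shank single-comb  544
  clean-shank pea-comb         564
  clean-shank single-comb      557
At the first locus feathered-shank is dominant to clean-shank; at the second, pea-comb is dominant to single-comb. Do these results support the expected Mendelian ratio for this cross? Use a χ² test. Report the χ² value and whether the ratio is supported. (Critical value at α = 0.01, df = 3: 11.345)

0.383; consistent

A dihybrid testcross with independent assortment gives a 1:1:1:1 ratio.
The 1:1:1:1 ratio has 4 parts, so with N = 2223 the expected counts are:
  feathered-shank pea-comb: 2223 × 1/4 = 555.75
  feathered-shank single-comb: 2223 × 1/4 = 555.75
  clean-shank pea-comb: 2223 × 1/4 = 555.75
  clean-shank single-comb: 2223 × 1/4 = 555.75
χ² = Σ (O − E)² / E
  feathered-shank pea-comb: (558 − 555.75)² / 555.75 = 0.0091
  feathered-shank single-comb: (544 − 555.75)² / 555.75 = 0.2484
  clean-shank pea-comb: (564 − 555.75)² / 555.75 = 0.1225
  clean-shank single-comb: (557 − 555.75)² / 555.75 = 0.0028
χ² = 0.0091 + 0.2484 + 0.1225 + 0.0028 = 0.3828 ≈ 0.383
Degrees of freedom = 4 − 1 = 3; critical value at α = 0.01 is 11.345.
Since 0.383 < 11.345, we fail to reject the null hypothesis — the data are consistent with the 1:1:1:1 ratio.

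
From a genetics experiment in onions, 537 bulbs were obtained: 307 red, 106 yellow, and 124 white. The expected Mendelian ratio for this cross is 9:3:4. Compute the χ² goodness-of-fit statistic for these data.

1.144

Expected counts for N = 537 under a 9:3:4 ratio (total parts = 16):
  red: 537 × 9/16 = 302.0625
  yellow: 537 × 3/16 = 100.6875
  white: 537 × 4/16 = 134.25
χ² = Σ (O − E)² / E
  red: (307 − 302.0625)² / 302.0625 = 0.0807
  yellow: (106 − 100.6875)² / 100.6875 = 0.2803
  white: (124 − 134.25)² / 134.25 = 0.7826
χ² = 0.0807 + 0.2803 + 0.7826 = 1.1436 ≈ 1.144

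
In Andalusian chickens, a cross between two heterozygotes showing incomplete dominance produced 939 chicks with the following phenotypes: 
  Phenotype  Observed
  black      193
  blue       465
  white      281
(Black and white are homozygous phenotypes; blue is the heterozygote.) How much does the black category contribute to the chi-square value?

7.425

With incomplete dominance, a heterozygote × heterozygote cross gives a 1:2:1 phenotypic ratio.
Total ratio parts = 4. Expected numbers out of 939:
  black: 939 × 1/4 = 234.75
  blue: 939 × 2/4 = 469.5
  white: 939 × 1/4 = 234.75
Contribution of black: (193 − 234.75)² / 234.75 = 7.4252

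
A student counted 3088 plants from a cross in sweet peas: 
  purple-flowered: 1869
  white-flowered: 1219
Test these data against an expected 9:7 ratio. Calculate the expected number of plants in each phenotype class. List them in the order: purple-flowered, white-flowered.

Total ratio parts = 16. Expected numbers out of 3088:
  purple-flowered: 3088 × 9/16 = 1737
  white-flowered: 3088 × 7/16 = 1351

1737, 1351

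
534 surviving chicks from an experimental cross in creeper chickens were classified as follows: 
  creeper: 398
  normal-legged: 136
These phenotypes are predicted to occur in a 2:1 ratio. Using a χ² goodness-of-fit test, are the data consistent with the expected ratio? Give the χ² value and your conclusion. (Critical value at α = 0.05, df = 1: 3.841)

Expected counts for N = 534 under a 2:1 ratio (total parts = 3):
  creeper: 534 × 2/3 = 356
  normal-legged: 534 × 1/3 = 178
χ² = Σ (O − E)² / E
  creeper: (398 − 356)² / 356 = 4.9551
  normal-legged: (136 − 178)² / 178 = 9.9101
χ² = 4.9551 + 9.9101 = 14.8652 ≈ 14.865
Degrees of freedom = 2 − 1 = 1; critical value at α = 0.05 is 3.841.
Since 14.865 > 3.841, we reject the null hypothesis — the data do not fit the 2:1 ratio.

14.865; not consistent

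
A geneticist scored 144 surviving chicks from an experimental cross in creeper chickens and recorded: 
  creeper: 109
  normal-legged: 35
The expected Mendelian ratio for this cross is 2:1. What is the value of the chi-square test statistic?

5.281

Total ratio parts = 3. Expected numbers out of 144:
  creeper: 144 × 2/3 = 96
  normal-legged: 144 × 1/3 = 48
χ² = Σ (O − E)² / E
  creeper: (109 − 96)² / 96 = 1.7604
  normal-legged: (35 − 48)² / 48 = 3.5208
χ² = 1.7604 + 3.5208 = 5.2812 ≈ 5.281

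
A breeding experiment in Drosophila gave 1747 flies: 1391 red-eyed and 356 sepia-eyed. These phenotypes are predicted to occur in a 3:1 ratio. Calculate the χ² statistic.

19.906

Expected counts for N = 1747 under a 3:1 ratio (total parts = 4):
  red-eyed: 1747 × 3/4 = 1310.25
  sepia-eyed: 1747 × 1/4 = 436.75
χ² = Σ (O − E)² / E
  red-eyed: (1391 − 1310.25)² / 1310.25 = 4.9766
  sepia-eyed: (356 − 436.75)² / 436.75 = 14.9297
χ² = 4.9766 + 14.9297 = 19.9063 ≈ 19.906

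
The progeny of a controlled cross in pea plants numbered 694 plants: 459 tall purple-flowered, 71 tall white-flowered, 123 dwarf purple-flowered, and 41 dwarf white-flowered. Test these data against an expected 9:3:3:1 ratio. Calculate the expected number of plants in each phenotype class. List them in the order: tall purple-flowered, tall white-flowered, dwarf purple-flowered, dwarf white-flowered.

390.375, 130.125, 130.125, 43.375

Under the 9:3:3:1 hypothesis (Σ ratio = 16, N = 694):
  tall purple-flowered: 694 × 9/16 = 390.375
  tall white-flowered: 694 × 3/16 = 130.125
  dwarf purple-flowered: 694 × 3/16 = 130.125
  dwarf white-flowered: 694 × 1/16 = 43.375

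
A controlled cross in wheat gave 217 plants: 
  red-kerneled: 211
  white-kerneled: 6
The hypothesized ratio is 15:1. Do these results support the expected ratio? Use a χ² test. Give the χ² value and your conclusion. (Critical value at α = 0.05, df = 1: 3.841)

4.498; not consistent

Under the 15:1 hypothesis (Σ ratio = 16, N = 217):
  red-kerneled: 217 × 15/16 = 203.4375
  white-kerneled: 217 × 1/16 = 13.5625
χ² = Σ (O − E)² / E
  red-kerneled: (211 − 203.4375)² / 203.4375 = 0.2811
  white-kerneled: (6 − 13.5625)² / 13.5625 = 4.2169
χ² = 0.2811 + 4.2169 = 4.498
Degrees of freedom = 2 − 1 = 1; critical value at α = 0.05 is 3.841.
Since 4.498 > 3.841, we reject the null hypothesis — the data do not fit the 15:1 ratio.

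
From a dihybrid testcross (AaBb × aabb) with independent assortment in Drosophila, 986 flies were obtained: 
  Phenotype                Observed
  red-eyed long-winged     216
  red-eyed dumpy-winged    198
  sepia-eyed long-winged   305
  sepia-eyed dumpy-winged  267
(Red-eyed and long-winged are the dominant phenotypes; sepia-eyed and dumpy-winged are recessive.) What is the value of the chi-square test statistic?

A dihybrid testcross with independent assortment gives a 1:1:1:1 ratio.
Expected counts for N = 986 under a 1:1:1:1 ratio (total parts = 4):
  red-eyed long-winged: 986 × 1/4 = 246.5
  red-eyed dumpy-winged: 986 × 1/4 = 246.5
  sepia-eyed long-winged: 986 × 1/4 = 246.5
  sepia-eyed dumpy-winged: 986 × 1/4 = 246.5
χ² = Σ (O − E)² / E
  red-eyed long-winged: (216 − 246.5)² / 246.5 = 3.7738
  red-eyed dumpy-winged: (198 − 246.5)² / 246.5 = 9.5426
  sepia-eyed long-winged: (305 − 246.5)² / 246.5 = 13.8834
  sepia-eyed dumpy-winged: (267 − 246.5)² / 246.5 = 1.7049
χ² = 3.7738 + 9.5426 + 13.8834 + 1.7049 = 28.9047 ≈ 28.905

28.905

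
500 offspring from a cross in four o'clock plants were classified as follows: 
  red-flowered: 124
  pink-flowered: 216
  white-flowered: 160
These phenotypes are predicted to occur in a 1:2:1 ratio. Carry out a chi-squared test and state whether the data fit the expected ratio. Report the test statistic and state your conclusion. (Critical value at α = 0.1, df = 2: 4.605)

The 1:2:1 ratio has 4 parts, so with N = 500 the expected counts are:
  red-flowered: 500 × 1/4 = 125
  pink-flowered: 500 × 2/4 = 250
  white-flowered: 500 × 1/4 = 125
χ² = Σ (O − E)² / E
  red-flowered: (124 − 125)² / 125 = 0.0080
  pink-flowered: (216 − 250)² / 250 = 4.6240
  white-flowered: (160 − 125)² / 125 = 9.8000
χ² = 0.0080 + 4.6240 + 9.8000 = 14.432
Degrees of freedom = 3 − 1 = 2; critical value at α = 0.1 is 4.605.
Since 14.432 > 4.605, we reject the null hypothesis — the data do not fit the 1:2:1 ratio.

14.432; not consistent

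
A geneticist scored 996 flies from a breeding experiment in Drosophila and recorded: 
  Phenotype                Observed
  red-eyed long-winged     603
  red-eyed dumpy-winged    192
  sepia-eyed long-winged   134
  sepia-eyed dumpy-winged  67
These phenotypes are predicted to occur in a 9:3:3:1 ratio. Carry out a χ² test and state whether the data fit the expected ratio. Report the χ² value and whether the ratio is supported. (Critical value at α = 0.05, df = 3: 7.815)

18.672; not consistent

Under the 9:3:3:1 hypothesis (Σ ratio = 16, N = 996):
  red-eyed long-winged: 996 × 9/16 = 560.25
  red-eyed dumpy-winged: 996 × 3/16 = 186.75
  sepia-eyed long-winged: 996 × 3/16 = 186.75
  sepia-eyed dumpy-winged: 996 × 1/16 = 62.25
χ² = Σ (O − E)² / E
  red-eyed long-winged: (603 − 560.25)² / 560.25 = 3.2620
  red-eyed dumpy-winged: (192 − 186.75)² / 186.75 = 0.1476
  sepia-eyed long-winged: (134 − 186.75)² / 186.75 = 14.8999
  sepia-eyed dumpy-winged: (67 − 62.25)² / 62.25 = 0.3624
χ² = 3.2620 + 0.1476 + 14.8999 + 0.3624 = 18.6719 ≈ 18.672
Degrees of freedom = 4 − 1 = 3; critical value at α = 0.05 is 7.815.
Since 18.672 > 7.815, we reject the null hypothesis — the data do not fit the 9:3:3:1 ratio.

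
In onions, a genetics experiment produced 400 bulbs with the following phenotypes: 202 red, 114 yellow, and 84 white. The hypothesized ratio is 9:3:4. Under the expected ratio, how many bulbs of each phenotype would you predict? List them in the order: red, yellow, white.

225, 75, 100

Expected counts for N = 400 under a 9:3:4 ratio (total parts = 16):
  red: 400 × 9/16 = 225
  yellow: 400 × 3/16 = 75
  white: 400 × 4/16 = 100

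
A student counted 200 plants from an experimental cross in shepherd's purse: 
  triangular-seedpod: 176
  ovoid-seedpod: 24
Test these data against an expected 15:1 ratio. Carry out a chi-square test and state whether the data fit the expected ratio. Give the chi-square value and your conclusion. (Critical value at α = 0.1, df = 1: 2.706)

11.285; not consistent

Total ratio parts = 16. Expected numbers out of 200:
  triangular-seedpod: 200 × 15/16 = 187.5
  ovoid-seedpod: 200 × 1/16 = 12.5
χ² = Σ (O − E)² / E
  triangular-seedpod: (176 − 187.5)² / 187.5 = 0.7053
  ovoid-seedpod: (24 − 12.5)² / 12.5 = 10.5800
χ² = 0.7053 + 10.5800 = 11.2853 ≈ 11.285
Degrees of freedom = 2 − 1 = 1; critical value at α = 0.1 is 2.706.
Since 11.285 > 2.706, we reject the null hypothesis — the data do not fit the 15:1 ratio.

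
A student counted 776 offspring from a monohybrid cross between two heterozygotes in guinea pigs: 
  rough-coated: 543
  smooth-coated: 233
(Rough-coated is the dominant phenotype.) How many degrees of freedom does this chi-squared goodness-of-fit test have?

1

For a monohybrid cross between heterozygotes with complete dominance, the expected phenotypic ratio is 3:1.
A goodness-of-fit test with 2 phenotype classes has df = 2 − 1 = 1.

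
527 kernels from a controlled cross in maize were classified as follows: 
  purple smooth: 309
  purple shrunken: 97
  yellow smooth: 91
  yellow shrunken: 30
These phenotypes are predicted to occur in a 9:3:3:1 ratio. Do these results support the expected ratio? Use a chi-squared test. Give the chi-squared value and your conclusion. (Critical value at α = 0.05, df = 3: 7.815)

1.445; consistent

Total ratio parts = 16. Expected numbers out of 527:
  purple smooth: 527 × 9/16 = 296.4375
  purple shrunken: 527 × 3/16 = 98.8125
  yellow smooth: 527 × 3/16 = 98.8125
  yellow shrunken: 527 × 1/16 = 32.9375
χ² = Σ (O − E)² / E
  purple smooth: (309 − 296.4375)² / 296.4375 = 0.5324
  purple shrunken: (97 − 98.8125)² / 98.8125 = 0.0332
  yellow smooth: (91 − 98.8125)² / 98.8125 = 0.6177
  yellow shrunken: (30 − 32.9375)² / 32.9375 = 0.2620
χ² = 0.5324 + 0.0332 + 0.6177 + 0.2620 = 1.4453 ≈ 1.445
Degrees of freedom = 4 − 1 = 3; critical value at α = 0.05 is 7.815.
Since 1.445 < 7.815, we fail to reject the null hypothesis — the data are consistent with the 9:3:3:1 ratio.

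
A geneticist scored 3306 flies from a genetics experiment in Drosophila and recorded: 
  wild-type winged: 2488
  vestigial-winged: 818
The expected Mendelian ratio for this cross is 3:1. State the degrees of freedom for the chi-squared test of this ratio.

1

A goodness-of-fit test with 2 phenotype classes has df = 2 − 1 = 1.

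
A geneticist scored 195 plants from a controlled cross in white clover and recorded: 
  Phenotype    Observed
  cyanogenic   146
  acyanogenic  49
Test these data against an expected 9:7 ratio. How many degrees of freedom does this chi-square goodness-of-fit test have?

1

A goodness-of-fit test with 2 phenotype classes has df = 2 − 1 = 1.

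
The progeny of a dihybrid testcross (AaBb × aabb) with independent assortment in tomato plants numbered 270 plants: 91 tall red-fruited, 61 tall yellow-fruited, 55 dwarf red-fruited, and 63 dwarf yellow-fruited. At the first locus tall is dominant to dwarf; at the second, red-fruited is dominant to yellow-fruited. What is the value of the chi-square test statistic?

11.422

A dihybrid testcross with independent assortment gives a 1:1:1:1 ratio.
The 1:1:1:1 ratio has 4 parts, so with N = 270 the expected counts are:
  tall red-fruited: 270 × 1/4 = 67.5
  tall yellow-fruited: 270 × 1/4 = 67.5
  dwarf red-fruited: 270 × 1/4 = 67.5
  dwarf yellow-fruited: 270 × 1/4 = 67.5
χ² = Σ (O − E)² / E
  tall red-fruited: (91 − 67.5)² / 67.5 = 8.1815
  tall yellow-fruited: (61 − 67.5)² / 67.5 = 0.6259
  dwarf red-fruited: (55 − 67.5)² / 67.5 = 2.3148
  dwarf yellow-fruited: (63 − 67.5)² / 67.5 = 0.3000
χ² = 8.1815 + 0.6259 + 2.3148 + 0.3000 = 11.4222 ≈ 11.422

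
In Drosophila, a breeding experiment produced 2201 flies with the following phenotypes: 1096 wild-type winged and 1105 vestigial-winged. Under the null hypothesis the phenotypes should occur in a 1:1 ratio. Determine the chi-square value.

Expected counts for N = 2201 under a 1:1 ratio (total parts = 2):
  wild-type winged: 2201 × 1/2 = 1100.5
  vestigial-winged: 2201 × 1/2 = 1100.5
χ² = Σ (O − E)² / E
  wild-type winged: (1096 − 1100.5)² / 1100.5 = 0.0184
  vestigial-winged: (1105 − 1100.5)² / 1100.5 = 0.0184
χ² = 0.0184 + 0.0184 = 0.0368 ≈ 0.037

0.037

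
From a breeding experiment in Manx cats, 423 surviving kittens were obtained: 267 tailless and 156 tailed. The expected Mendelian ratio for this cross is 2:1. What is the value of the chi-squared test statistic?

2.394

Expected counts for N = 423 under a 2:1 ratio (total parts = 3):
  tailless: 423 × 2/3 = 282
  tailed: 423 × 1/3 = 141
χ² = Σ (O − E)² / E
  tailless: (267 − 282)² / 282 = 0.7979
  tailed: (156 − 141)² / 141 = 1.5957
χ² = 0.7979 + 1.5957 = 2.3936 ≈ 2.394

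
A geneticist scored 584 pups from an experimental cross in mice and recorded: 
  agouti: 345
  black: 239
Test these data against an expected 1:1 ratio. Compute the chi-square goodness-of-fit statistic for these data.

The 1:1 ratio has 2 parts, so with N = 584 the expected counts are:
  agouti: 584 × 1/2 = 292
  black: 584 × 1/2 = 292
χ² = Σ (O − E)² / E
  agouti: (345 − 292)² / 292 = 9.6199
  black: (239 − 292)² / 292 = 9.6199
χ² = 9.6199 + 9.6199 = 19.2398 ≈ 19.240

19.240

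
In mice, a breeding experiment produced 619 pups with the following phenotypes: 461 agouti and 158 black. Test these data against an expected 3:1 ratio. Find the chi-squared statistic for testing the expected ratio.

0.091

Under the 3:1 hypothesis (Σ ratio = 4, N = 619):
  agouti: 619 × 3/4 = 464.25
  black: 619 × 1/4 = 154.75
χ² = Σ (O − E)² / E
  agouti: (461 − 464.25)² / 464.25 = 0.0228
  black: (158 − 154.75)² / 154.75 = 0.0683
χ² = 0.0228 + 0.0683 = 0.0911 ≈ 0.091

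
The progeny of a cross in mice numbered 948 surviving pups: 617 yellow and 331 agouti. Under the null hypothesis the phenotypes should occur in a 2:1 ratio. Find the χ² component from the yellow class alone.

Expected counts for N = 948 under a 2:1 ratio (total parts = 3):
  yellow: 948 × 2/3 = 632
  agouti: 948 × 1/3 = 316
Contribution of yellow: (617 − 632)² / 632 = 0.3560

0.356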